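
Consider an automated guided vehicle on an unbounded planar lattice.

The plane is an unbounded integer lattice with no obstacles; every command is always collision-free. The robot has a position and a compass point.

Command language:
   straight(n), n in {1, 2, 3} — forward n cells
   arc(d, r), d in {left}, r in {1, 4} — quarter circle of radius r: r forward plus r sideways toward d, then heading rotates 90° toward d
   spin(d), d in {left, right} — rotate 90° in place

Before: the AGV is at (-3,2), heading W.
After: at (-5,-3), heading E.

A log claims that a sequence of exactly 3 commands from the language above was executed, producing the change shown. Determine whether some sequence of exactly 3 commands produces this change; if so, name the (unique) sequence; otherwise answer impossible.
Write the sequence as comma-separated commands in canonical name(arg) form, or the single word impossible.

arc(left, 4), arc(left, 1), straight(1)

key: position moved to (-5,-3) AND the heading swung to E — translation plus rotation needed
t0: at (-3,2), heading W
1. arc(left, 4) → at (-7,-2), heading S
2. arc(left, 1) → at (-6,-3), heading E
3. straight(1) → at (-5,-3), heading E
all 343 alternatives checked — unique.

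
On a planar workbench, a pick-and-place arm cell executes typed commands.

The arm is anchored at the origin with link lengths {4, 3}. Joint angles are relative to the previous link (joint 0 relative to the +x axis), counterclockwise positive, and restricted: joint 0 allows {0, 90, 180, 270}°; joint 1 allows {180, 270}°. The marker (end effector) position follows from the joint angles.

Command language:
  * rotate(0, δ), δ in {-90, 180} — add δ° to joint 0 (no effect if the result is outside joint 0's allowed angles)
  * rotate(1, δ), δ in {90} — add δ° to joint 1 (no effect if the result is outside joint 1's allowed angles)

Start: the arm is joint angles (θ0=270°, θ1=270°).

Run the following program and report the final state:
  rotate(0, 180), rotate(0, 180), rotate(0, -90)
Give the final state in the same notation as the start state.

initial: joint angles (θ0=270°, θ1=270°)
1. rotate(0, 180) → joint angles (θ0=90°, θ1=270°)
2. rotate(0, 180) → joint angles (θ0=270°, θ1=270°)
3. rotate(0, -90) → joint angles (θ0=180°, θ1=270°)

joint angles (θ0=180°, θ1=270°)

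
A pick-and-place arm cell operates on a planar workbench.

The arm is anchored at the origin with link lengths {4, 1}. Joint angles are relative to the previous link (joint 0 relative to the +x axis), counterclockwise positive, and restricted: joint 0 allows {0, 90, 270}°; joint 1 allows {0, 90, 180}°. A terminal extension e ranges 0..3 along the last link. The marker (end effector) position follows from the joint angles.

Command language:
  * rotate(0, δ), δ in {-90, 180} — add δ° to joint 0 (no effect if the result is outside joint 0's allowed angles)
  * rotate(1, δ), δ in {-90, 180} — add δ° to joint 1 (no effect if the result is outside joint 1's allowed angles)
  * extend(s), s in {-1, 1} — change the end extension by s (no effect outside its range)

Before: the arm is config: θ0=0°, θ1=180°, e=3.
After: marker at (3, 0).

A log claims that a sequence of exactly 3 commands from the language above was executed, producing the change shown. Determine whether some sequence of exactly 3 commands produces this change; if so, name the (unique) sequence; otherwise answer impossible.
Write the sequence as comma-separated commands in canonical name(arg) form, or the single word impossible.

extend(-1), extend(-1), extend(-1)

initial: config: θ0=0°, θ1=180°, e=3
step 1 (extend(-1)): config: θ0=0°, θ1=180°, e=2
step 2 (extend(-1)): config: θ0=0°, θ1=180°, e=1
step 3 (extend(-1)): config: θ0=0°, θ1=180°, e=0
no rival 3-sequence matches.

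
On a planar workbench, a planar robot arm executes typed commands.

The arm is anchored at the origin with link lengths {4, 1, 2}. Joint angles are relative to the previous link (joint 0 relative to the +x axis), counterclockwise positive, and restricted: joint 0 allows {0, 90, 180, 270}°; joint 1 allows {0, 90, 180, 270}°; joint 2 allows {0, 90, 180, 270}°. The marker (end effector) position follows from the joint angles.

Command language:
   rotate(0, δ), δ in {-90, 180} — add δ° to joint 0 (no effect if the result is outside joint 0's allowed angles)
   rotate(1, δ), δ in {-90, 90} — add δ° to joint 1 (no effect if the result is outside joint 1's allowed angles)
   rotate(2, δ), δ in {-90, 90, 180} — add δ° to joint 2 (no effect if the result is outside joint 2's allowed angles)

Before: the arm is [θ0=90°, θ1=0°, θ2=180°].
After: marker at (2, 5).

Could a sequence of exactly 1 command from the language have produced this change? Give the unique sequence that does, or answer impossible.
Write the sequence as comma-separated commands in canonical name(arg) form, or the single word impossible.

rotate(2, 90)

t0: [θ0=90°, θ1=0°, θ2=180°]
[1] after rotate(2, 90): [θ0=90°, θ1=0°, θ2=270°]
uniquely the one of 7 1-step routes that fits.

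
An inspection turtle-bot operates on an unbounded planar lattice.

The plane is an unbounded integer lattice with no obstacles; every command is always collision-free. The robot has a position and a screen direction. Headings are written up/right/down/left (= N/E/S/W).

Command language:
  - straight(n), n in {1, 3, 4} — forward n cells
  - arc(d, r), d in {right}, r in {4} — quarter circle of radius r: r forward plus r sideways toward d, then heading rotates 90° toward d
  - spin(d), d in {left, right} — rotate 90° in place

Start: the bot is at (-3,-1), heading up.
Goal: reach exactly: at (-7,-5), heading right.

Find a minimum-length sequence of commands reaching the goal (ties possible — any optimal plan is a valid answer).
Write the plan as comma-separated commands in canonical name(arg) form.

spin(right), arc(right, 4), arc(right, 4), arc(right, 4), spin(right)

from: at (-3,-1), heading up
step 1 (spin(right)): at (-3,-1), heading right
step 2 (arc(right, 4)): at (1,-5), heading down
step 3 (arc(right, 4)): at (-3,-9), heading left
step 4 (arc(right, 4)): at (-7,-5), heading up
step 5 (spin(right)): at (-7,-5), heading right
nothing shorter than 5 reaches the goal.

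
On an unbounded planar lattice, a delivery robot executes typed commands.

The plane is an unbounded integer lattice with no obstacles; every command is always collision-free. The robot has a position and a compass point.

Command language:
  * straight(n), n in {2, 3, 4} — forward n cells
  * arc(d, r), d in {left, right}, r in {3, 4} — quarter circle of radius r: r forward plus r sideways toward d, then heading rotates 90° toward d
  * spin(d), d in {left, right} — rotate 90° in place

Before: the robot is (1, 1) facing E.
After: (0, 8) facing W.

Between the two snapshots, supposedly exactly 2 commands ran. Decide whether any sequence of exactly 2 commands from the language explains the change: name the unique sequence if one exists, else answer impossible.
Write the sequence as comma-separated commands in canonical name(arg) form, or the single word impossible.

key: position moved to (0,8) AND the heading swung to W — translation plus rotation needed
t0: (1, 1) facing E
[1] after arc(left, 3): (4, 4) facing N
[2] after arc(left, 4): (0, 8) facing W
all 81 alternatives checked — unique.

arc(left, 3), arc(left, 4)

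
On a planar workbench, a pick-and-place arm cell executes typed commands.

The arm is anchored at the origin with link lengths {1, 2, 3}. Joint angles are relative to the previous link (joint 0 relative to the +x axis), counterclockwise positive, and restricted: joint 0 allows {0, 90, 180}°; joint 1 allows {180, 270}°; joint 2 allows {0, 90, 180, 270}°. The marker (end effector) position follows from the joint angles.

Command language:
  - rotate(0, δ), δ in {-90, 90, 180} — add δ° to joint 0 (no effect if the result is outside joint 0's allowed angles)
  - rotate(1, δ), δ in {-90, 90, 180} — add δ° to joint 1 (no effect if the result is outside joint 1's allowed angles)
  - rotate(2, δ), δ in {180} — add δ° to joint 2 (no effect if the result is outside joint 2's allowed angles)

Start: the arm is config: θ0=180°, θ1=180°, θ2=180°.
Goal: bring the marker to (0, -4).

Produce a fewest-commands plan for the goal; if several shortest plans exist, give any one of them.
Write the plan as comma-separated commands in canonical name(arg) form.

initial: config: θ0=180°, θ1=180°, θ2=180°
t=1 rotate(0, -90) ⇒ config: θ0=90°, θ1=180°, θ2=180°
t=2 rotate(2, 180) ⇒ config: θ0=90°, θ1=180°, θ2=0°
nothing shorter than 2 reaches the goal.

rotate(0, -90), rotate(2, 180)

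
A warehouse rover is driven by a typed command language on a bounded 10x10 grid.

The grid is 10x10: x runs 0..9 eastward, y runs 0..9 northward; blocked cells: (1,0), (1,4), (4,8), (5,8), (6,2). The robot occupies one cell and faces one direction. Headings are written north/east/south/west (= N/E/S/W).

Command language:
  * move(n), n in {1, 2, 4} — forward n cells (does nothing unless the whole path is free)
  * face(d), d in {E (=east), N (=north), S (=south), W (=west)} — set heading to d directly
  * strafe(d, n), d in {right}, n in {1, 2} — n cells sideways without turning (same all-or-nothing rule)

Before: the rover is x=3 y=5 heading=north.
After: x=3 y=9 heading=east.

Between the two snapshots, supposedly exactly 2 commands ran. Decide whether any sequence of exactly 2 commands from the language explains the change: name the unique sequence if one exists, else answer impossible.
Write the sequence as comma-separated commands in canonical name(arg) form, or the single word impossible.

key: position moved to (3,9) AND the heading swung to E — translation plus rotation needed
begin: x=3 y=5 heading=north
step 1 (move(4)): x=3 y=9 heading=north
step 2 (face(E)): x=3 y=9 heading=east
uniquely the one of 81 2-step routes that fits.

move(4), face(E)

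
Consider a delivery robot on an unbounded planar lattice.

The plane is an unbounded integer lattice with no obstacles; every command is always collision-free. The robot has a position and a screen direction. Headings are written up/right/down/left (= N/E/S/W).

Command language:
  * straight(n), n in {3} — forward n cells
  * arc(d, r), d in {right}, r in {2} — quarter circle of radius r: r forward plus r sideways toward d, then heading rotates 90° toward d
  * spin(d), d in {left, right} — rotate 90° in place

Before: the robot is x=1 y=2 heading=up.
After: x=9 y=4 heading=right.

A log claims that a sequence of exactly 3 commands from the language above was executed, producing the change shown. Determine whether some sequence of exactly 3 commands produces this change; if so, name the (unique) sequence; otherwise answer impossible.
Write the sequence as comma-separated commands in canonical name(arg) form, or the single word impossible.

key: cell and facing (now E) both changed — the 3 commands mix motion and turning
t0: x=1 y=2 heading=up
1. arc(right, 2) → x=3 y=4 heading=right
2. straight(3) → x=6 y=4 heading=right
3. straight(3) → x=9 y=4 heading=right
uniquely the one of 64 3-step routes that fits.

arc(right, 2), straight(3), straight(3)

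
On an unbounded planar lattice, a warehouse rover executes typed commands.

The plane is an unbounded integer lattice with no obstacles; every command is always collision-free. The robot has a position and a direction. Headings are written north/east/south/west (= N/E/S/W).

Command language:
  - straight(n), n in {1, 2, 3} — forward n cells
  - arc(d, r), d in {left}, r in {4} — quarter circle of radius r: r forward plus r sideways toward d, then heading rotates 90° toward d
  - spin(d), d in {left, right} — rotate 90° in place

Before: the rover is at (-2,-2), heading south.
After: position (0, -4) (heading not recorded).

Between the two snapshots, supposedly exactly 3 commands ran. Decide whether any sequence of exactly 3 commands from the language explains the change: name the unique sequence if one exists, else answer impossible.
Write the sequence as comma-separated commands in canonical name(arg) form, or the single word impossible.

straight(2), spin(left), straight(2)

begin: at (-2,-2), heading south
[1] after straight(2): at (-2,-4), heading south
[2] after spin(left): at (-2,-4), heading east
[3] after straight(2): at (0,-4), heading east
no rival 3-sequence matches.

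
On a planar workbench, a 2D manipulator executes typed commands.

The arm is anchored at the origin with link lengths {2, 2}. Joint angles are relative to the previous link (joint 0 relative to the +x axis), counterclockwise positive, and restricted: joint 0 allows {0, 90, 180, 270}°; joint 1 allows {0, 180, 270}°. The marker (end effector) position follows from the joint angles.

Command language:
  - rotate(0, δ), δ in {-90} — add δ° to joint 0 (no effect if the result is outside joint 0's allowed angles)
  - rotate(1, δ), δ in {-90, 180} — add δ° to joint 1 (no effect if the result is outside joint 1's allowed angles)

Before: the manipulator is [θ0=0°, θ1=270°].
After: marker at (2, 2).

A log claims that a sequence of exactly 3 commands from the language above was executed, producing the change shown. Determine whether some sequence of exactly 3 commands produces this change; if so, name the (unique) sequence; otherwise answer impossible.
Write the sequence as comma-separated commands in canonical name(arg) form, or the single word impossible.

rotate(0, -90), rotate(0, -90), rotate(0, -90)

t0: [θ0=0°, θ1=270°]
step 1 (rotate(0, -90)): [θ0=270°, θ1=270°]
step 2 (rotate(0, -90)): [θ0=180°, θ1=270°]
step 3 (rotate(0, -90)): [θ0=90°, θ1=270°]
no rival 3-sequence matches.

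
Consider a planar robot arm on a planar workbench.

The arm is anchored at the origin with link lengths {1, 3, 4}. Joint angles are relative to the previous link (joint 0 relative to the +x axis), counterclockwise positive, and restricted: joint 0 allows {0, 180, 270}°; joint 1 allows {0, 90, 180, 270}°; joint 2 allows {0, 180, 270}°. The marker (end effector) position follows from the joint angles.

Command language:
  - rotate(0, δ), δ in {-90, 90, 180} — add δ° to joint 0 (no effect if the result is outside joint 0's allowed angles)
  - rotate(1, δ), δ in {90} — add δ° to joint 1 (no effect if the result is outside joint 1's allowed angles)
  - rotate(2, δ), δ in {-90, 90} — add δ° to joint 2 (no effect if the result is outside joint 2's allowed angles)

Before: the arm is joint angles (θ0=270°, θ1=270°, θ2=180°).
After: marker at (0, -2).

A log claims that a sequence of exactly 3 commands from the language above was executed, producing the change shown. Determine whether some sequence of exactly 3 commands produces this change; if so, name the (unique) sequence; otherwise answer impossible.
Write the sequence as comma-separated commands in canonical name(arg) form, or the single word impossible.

from: joint angles (θ0=270°, θ1=270°, θ2=180°)
step 1 (rotate(1, 90)): joint angles (θ0=270°, θ1=0°, θ2=180°)
step 2 (rotate(1, 90)): joint angles (θ0=270°, θ1=90°, θ2=180°)
step 3 (rotate(1, 90)): joint angles (θ0=270°, θ1=180°, θ2=180°)
all 216 alternatives checked — unique.

rotate(1, 90), rotate(1, 90), rotate(1, 90)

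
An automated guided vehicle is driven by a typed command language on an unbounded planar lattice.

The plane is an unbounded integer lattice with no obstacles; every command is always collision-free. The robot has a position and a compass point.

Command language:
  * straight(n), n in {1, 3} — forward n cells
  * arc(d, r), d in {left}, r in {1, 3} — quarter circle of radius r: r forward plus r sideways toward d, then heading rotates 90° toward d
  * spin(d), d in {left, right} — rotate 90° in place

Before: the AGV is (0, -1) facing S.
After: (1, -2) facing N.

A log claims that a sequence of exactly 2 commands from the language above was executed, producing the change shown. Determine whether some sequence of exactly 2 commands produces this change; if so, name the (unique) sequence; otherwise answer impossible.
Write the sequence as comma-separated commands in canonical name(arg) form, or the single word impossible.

key: position moved to (1,-2) AND the heading swung to N — translation plus rotation needed
from: (0, -1) facing S
t=1 arc(left, 1) ⇒ (1, -2) facing E
t=2 spin(left) ⇒ (1, -2) facing N
all 36 alternatives checked — unique.

arc(left, 1), spin(left)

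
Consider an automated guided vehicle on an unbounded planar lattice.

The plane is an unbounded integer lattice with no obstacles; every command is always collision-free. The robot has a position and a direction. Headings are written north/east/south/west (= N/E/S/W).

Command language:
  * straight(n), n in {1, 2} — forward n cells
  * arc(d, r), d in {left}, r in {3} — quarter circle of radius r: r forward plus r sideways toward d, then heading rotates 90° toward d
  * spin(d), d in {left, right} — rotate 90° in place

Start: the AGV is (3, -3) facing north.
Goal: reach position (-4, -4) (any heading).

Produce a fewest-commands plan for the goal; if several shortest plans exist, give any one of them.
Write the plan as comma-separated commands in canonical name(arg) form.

arc(left, 3), straight(1), arc(left, 3), straight(1)

from: (3, -3) facing north
[1] after arc(left, 3): (0, 0) facing west
[2] after straight(1): (-1, 0) facing west
[3] after arc(left, 3): (-4, -3) facing south
[4] after straight(1): (-4, -4) facing south
no 3-step plan works, so 4 is optimal.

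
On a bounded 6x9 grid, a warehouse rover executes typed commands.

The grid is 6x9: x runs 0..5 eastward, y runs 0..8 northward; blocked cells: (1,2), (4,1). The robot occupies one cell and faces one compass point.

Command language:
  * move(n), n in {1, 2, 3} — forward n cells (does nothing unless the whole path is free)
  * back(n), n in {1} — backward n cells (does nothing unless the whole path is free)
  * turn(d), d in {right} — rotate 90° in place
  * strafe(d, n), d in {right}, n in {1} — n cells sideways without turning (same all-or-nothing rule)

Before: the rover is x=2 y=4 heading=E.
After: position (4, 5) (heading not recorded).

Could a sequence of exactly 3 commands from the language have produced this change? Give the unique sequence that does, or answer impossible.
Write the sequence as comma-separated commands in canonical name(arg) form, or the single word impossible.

key: order matters: swapping move(2) and back(1) lands elsewhere
t0: x=2 y=4 heading=E
[1] after move(2): x=4 y=4 heading=E
[2] after turn(right): x=4 y=4 heading=S
[3] after back(1): x=4 y=5 heading=S
uniquely the one of 216 3-step routes that fits.

move(2), turn(right), back(1)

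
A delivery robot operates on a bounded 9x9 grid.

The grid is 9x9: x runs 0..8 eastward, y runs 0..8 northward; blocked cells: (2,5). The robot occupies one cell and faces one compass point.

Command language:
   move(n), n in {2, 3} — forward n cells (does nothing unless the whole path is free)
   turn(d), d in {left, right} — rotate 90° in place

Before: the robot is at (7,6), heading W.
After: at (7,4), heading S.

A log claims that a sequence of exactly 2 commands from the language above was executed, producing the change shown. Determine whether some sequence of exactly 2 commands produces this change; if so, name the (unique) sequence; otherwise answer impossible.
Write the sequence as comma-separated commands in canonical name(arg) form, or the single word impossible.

key: order matters: swapping turn(left) and move(2) lands elsewhere
initial: at (7,6), heading W
1. turn(left) → at (7,6), heading S
2. move(2) → at (7,4), heading S
no other 2-command option fits: unique.

turn(left), move(2)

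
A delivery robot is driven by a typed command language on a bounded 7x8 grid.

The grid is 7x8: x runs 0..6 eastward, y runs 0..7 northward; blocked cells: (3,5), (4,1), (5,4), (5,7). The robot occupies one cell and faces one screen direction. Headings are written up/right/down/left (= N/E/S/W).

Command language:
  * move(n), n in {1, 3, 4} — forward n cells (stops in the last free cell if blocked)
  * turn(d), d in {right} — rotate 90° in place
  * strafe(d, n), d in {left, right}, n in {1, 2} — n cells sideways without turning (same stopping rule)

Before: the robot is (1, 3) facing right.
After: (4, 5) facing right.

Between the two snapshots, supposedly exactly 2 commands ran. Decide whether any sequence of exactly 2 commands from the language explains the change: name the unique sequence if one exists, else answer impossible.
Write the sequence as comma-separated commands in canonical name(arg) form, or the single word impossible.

key: order matters: swapping move(3) and strafe(left, 2) lands elsewhere
t0: (1, 3) facing right
[1] after move(3): (4, 3) facing right
[2] after strafe(left, 2): (4, 5) facing right
no other 2-command option fits: unique.

move(3), strafe(left, 2)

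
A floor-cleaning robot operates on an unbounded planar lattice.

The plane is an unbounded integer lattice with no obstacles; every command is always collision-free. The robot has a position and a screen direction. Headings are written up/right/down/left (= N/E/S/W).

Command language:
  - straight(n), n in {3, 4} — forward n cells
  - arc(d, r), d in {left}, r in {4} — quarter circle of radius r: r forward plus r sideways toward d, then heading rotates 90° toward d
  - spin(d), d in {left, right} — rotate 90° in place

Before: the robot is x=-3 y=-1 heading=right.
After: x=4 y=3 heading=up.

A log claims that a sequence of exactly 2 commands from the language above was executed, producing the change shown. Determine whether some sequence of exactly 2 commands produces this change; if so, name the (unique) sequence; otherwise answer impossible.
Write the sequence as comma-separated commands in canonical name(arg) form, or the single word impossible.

key: order matters: swapping straight(3) and arc(left, 4) lands elsewhere
start: x=-3 y=-1 heading=right
step 1 (straight(3)): x=0 y=-1 heading=right
step 2 (arc(left, 4)): x=4 y=3 heading=up
all 25 alternatives checked — unique.

straight(3), arc(left, 4)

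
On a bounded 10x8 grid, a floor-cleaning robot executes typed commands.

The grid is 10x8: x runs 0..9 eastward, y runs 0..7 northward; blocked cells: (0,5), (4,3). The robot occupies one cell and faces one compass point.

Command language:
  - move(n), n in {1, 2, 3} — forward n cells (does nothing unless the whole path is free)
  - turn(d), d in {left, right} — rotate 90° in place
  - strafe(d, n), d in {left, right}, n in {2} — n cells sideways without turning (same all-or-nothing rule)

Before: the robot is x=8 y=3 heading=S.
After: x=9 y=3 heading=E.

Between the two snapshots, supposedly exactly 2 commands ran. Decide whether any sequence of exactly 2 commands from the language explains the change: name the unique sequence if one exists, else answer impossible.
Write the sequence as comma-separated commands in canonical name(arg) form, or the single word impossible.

turn(left), move(1)

key: running move(1) before turn(left) would end elsewhere — order is forced
begin: x=8 y=3 heading=S
t=1 turn(left) ⇒ x=8 y=3 heading=E
t=2 move(1) ⇒ x=9 y=3 heading=E
all 49 alternatives checked — unique.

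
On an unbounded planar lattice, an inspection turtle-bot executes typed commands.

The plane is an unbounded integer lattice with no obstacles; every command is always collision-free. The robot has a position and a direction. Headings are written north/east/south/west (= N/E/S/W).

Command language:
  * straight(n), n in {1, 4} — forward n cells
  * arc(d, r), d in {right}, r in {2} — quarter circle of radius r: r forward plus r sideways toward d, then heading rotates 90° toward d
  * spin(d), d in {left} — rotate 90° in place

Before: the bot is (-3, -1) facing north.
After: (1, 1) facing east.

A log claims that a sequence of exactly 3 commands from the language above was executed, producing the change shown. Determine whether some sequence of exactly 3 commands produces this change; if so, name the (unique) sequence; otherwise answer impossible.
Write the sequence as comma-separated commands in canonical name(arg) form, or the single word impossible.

arc(right, 2), straight(1), straight(1)

key: running straight(1) before arc(right, 2) would end elsewhere — order is forced
start: (-3, -1) facing north
[1] after arc(right, 2): (-1, 1) facing east
[2] after straight(1): (0, 1) facing east
[3] after straight(1): (1, 1) facing east
no rival 3-sequence matches.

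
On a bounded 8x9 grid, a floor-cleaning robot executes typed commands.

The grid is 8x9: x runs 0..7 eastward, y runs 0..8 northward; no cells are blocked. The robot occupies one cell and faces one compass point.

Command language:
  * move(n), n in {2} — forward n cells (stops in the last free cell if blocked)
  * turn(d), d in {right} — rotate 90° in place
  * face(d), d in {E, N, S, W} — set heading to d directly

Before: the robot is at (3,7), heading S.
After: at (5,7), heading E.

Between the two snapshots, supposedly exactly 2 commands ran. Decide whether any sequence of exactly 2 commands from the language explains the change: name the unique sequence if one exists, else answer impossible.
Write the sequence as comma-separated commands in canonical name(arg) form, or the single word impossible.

key: cell and facing (now E) both changed — the 2 commands mix motion and turning
from: at (3,7), heading S
1. face(E) → at (3,7), heading E
2. move(2) → at (5,7), heading E
no other 2-command option fits: unique.

face(E), move(2)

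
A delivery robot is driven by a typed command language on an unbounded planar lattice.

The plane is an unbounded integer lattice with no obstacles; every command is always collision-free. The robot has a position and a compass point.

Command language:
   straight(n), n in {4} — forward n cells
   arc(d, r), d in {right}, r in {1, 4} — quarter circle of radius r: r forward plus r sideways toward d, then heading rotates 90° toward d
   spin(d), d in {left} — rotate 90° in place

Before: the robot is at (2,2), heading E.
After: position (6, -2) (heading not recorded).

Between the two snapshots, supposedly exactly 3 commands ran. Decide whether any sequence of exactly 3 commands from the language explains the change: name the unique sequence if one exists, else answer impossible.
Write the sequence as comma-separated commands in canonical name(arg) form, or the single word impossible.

arc(right, 4), spin(left), spin(left)

key: running spin(left) before arc(right, 4) would end elsewhere — order is forced
t0: at (2,2), heading E
1. arc(right, 4) → at (6,-2), heading S
2. spin(left) → at (6,-2), heading E
3. spin(left) → at (6,-2), heading N
all 64 alternatives checked — unique.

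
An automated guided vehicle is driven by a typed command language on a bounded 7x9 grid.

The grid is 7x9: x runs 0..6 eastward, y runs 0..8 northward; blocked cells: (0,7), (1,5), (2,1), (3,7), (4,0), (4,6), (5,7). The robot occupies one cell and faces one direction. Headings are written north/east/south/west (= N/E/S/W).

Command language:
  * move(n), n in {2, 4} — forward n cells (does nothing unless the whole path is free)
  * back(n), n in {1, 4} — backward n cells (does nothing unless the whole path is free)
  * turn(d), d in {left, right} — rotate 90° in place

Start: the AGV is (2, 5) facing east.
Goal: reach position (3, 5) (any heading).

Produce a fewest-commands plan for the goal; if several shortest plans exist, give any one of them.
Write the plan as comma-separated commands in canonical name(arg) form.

begin: (2, 5) facing east
[1] after move(2): (4, 5) facing east
[2] after back(1): (3, 5) facing east
shorter routes all fall short; 2 is best.

move(2), back(1)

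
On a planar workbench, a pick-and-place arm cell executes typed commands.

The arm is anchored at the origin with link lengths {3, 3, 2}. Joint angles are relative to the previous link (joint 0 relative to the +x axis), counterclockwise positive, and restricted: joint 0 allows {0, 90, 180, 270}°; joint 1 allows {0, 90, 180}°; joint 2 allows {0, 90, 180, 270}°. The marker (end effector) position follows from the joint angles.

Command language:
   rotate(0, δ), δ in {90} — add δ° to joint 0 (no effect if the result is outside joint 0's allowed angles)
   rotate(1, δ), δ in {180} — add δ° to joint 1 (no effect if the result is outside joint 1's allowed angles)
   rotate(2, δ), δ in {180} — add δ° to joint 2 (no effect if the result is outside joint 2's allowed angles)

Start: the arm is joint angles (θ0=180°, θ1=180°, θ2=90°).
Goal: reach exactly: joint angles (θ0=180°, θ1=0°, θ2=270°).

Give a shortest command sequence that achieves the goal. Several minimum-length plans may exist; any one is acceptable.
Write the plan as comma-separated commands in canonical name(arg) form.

rotate(2, 180), rotate(1, 180)

start: joint angles (θ0=180°, θ1=180°, θ2=90°)
1. rotate(2, 180) → joint angles (θ0=180°, θ1=180°, θ2=270°)
2. rotate(1, 180) → joint angles (θ0=180°, θ1=0°, θ2=270°)
nothing shorter than 2 reaches the goal.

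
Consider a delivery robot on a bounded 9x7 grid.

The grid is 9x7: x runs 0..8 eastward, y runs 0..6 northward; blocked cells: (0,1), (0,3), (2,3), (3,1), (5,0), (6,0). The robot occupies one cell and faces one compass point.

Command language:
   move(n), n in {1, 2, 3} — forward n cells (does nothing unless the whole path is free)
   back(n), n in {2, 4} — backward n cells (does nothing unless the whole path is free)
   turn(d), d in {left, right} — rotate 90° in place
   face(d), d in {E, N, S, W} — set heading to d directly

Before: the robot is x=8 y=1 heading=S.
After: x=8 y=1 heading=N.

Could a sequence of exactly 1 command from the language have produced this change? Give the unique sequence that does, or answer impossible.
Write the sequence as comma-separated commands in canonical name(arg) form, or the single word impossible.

key: (8,1) unchanged — the single command moves nothing
from: x=8 y=1 heading=S
1. face(N) → x=8 y=1 heading=N
uniquely the one of 11 1-step routes that fits.

face(N)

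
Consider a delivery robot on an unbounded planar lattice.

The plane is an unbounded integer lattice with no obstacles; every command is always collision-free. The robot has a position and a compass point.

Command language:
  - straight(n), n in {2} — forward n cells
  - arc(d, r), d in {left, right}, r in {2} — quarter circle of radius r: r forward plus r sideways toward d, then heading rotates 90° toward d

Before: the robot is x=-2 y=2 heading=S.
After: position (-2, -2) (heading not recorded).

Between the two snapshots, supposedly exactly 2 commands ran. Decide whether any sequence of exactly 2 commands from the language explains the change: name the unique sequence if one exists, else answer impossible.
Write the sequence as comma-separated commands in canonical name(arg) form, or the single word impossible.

straight(2), straight(2)

start: x=-2 y=2 heading=S
[1] after straight(2): x=-2 y=0 heading=S
[2] after straight(2): x=-2 y=-2 heading=S
no rival 2-sequence matches.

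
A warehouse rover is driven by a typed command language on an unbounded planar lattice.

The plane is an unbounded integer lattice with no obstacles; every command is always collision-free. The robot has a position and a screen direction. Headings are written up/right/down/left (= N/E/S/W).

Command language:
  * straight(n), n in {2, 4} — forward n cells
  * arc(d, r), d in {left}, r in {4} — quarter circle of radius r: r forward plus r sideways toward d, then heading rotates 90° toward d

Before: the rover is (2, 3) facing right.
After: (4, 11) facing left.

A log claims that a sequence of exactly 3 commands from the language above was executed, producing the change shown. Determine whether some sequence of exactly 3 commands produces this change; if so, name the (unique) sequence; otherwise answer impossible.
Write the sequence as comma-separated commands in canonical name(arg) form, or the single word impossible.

straight(2), arc(left, 4), arc(left, 4)

key: cell and facing (now W) both changed — the 3 commands mix motion and turning
initial: (2, 3) facing right
1. straight(2) → (4, 3) facing right
2. arc(left, 4) → (8, 7) facing up
3. arc(left, 4) → (4, 11) facing left
no other 3-command option fits: unique.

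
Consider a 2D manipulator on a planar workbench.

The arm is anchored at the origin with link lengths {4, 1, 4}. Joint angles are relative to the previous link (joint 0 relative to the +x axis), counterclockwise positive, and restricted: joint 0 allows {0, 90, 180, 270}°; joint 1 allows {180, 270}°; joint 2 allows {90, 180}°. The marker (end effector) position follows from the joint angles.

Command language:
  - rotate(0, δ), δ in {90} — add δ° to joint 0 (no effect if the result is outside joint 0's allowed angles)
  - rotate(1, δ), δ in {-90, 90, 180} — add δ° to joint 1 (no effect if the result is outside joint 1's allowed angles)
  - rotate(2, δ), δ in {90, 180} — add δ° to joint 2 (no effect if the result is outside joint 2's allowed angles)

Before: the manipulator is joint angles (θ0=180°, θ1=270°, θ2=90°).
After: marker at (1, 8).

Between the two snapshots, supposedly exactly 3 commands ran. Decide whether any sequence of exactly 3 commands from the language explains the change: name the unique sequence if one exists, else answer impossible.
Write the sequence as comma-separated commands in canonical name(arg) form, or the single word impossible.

begin: joint angles (θ0=180°, θ1=270°, θ2=90°)
step 1 (rotate(0, 90)): joint angles (θ0=270°, θ1=270°, θ2=90°)
step 2 (rotate(0, 90)): joint angles (θ0=0°, θ1=270°, θ2=90°)
step 3 (rotate(0, 90)): joint angles (θ0=90°, θ1=270°, θ2=90°)
uniquely the one of 216 3-step routes that fits.

rotate(0, 90), rotate(0, 90), rotate(0, 90)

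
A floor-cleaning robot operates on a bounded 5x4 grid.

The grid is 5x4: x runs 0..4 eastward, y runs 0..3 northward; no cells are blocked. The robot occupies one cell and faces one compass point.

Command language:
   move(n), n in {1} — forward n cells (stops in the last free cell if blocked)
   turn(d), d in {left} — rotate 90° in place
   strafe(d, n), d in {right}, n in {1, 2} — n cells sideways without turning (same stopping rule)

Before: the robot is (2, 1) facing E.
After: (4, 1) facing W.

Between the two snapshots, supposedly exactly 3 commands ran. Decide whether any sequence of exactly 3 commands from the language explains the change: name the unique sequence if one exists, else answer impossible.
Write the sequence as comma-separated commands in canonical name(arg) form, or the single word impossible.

key: position moved to (4,1) AND the heading swung to W — translation plus rotation needed
t0: (2, 1) facing E
[1] after turn(left): (2, 1) facing N
[2] after strafe(right, 2): (4, 1) facing N
[3] after turn(left): (4, 1) facing W
no other 3-command option fits: unique.

turn(left), strafe(right, 2), turn(left)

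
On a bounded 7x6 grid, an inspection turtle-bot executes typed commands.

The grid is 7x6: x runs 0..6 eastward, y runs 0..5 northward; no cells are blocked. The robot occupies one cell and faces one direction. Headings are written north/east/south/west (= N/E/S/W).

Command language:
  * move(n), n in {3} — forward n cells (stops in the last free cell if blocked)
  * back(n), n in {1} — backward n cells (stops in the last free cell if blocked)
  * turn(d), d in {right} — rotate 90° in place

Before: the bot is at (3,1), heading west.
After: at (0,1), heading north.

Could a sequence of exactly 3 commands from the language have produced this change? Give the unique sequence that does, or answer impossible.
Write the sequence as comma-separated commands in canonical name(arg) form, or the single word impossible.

move(3), move(3), turn(right)

key: the second move(3) runs into the grid edge before its full distance
from: at (3,1), heading west
[1] after move(3): at (0,1), heading west
[2] after move(3): at (0,1), heading west
[3] after turn(right): at (0,1), heading north
uniquely the one of 27 3-step routes that fits.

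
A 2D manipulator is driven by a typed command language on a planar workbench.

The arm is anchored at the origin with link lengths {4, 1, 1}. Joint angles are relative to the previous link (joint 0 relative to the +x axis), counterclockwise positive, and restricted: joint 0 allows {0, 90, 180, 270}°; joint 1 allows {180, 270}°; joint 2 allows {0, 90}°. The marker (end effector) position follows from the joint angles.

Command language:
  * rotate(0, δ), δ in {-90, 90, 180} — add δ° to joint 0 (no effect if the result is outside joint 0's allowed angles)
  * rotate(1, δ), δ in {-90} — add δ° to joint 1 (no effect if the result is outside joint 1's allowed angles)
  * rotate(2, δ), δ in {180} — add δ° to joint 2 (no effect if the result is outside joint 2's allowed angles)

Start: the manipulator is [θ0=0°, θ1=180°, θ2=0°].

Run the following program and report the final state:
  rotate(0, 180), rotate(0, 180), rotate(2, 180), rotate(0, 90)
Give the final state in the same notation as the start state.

start: [θ0=0°, θ1=180°, θ2=0°]
step 1 (rotate(0, 180)): [θ0=180°, θ1=180°, θ2=0°]
step 2 (rotate(0, 180)): [θ0=0°, θ1=180°, θ2=0°]
step 3 (rotate(2, 180)): [θ0=0°, θ1=180°, θ2=0°]
step 4 (rotate(0, 90)): [θ0=90°, θ1=180°, θ2=0°]

[θ0=90°, θ1=180°, θ2=0°]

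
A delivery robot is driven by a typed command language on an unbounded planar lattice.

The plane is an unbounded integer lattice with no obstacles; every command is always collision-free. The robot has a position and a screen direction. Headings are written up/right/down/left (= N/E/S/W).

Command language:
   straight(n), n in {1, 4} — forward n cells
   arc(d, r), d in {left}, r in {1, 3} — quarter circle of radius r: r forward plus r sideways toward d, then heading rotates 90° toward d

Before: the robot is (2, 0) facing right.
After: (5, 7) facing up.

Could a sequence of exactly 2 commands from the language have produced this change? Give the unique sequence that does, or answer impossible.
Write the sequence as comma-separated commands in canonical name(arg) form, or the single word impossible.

arc(left, 3), straight(4)

key: position moved to (5,7) AND the heading swung to N — translation plus rotation needed
from: (2, 0) facing right
step 1 (arc(left, 3)): (5, 3) facing up
step 2 (straight(4)): (5, 7) facing up
uniquely the one of 16 2-step routes that fits.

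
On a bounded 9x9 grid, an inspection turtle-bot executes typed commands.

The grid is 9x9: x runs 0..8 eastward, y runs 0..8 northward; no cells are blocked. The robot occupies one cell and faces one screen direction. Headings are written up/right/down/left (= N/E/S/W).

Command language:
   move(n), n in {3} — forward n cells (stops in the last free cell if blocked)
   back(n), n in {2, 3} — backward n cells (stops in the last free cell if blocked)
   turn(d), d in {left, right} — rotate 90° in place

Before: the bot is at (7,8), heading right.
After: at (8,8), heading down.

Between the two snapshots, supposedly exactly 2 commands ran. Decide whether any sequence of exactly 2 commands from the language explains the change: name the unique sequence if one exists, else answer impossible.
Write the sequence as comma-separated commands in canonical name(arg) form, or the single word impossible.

move(3), turn(right)

key: move(3) runs into the grid edge before its full distance
start: at (7,8), heading right
step 1 (move(3)): at (8,8), heading right
step 2 (turn(right)): at (8,8), heading down
all 25 alternatives checked — unique.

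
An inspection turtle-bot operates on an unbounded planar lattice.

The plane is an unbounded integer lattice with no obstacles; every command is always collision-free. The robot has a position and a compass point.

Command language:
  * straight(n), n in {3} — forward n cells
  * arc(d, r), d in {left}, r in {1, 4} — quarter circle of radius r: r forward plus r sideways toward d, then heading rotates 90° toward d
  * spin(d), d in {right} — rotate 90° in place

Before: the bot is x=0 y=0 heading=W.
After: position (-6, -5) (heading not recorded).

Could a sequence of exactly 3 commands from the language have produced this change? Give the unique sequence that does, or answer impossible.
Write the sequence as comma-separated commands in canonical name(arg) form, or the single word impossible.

key: order matters: swapping straight(3) and arc(left, 1) lands elsewhere
from: x=0 y=0 heading=W
step 1 (straight(3)): x=-3 y=0 heading=W
step 2 (arc(left, 4)): x=-7 y=-4 heading=S
step 3 (arc(left, 1)): x=-6 y=-5 heading=E
uniquely the one of 64 3-step routes that fits.

straight(3), arc(left, 4), arc(left, 1)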